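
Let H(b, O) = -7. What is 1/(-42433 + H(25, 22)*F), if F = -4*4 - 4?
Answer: -1/42293 ≈ -2.3645e-5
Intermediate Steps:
F = -20 (F = -16 - 4 = -20)
1/(-42433 + H(25, 22)*F) = 1/(-42433 - 7*(-20)) = 1/(-42433 + 140) = 1/(-42293) = -1/42293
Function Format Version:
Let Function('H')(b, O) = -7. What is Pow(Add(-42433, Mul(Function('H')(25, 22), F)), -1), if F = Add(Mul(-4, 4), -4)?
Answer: Rational(-1, 42293) ≈ -2.3645e-5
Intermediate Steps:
F = -20 (F = Add(-16, -4) = -20)
Pow(Add(-42433, Mul(Function('H')(25, 22), F)), -1) = Pow(Add(-42433, Mul(-7, -20)), -1) = Pow(Add(-42433, 140), -1) = Pow(-42293, -1) = Rational(-1, 42293)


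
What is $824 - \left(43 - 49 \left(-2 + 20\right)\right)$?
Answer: $1663$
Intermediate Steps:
$824 - \left(43 - 49 \left(-2 + 20\right)\right) = 824 - \left(43 - 882\right) = 824 - -839 = 824 + 839 = 1663$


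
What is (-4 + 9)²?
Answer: 25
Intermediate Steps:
(-4 + 9)² = 5² = 25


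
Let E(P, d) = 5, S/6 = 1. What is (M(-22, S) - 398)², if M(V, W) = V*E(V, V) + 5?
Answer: 253009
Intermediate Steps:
S = 6 (S = 6*1 = 6)
M(V, W) = 5 + 5*V (M(V, W) = V*5 + 5 = 5*V + 5 = 5 + 5*V)
(M(-22, S) - 398)² = ((5 + 5*(-22)) - 398)² = ((5 - 110) - 398)² = (-105 - 398)² = (-503)² = 253009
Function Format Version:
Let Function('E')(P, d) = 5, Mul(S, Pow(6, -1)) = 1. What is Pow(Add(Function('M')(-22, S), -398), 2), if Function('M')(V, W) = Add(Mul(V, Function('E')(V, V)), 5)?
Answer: 253009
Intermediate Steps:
S = 6 (S = Mul(6, 1) = 6)
Function('M')(V, W) = Add(5, Mul(5, V)) (Function('M')(V, W) = Add(Mul(V, 5), 5) = Add(Mul(5, V), 5) = Add(5, Mul(5, V)))
Pow(Add(Function('M')(-22, S), -398), 2) = Pow(Add(Add(5, Mul(5, -22)), -398), 2) = Pow(Add(Add(5, -110), -398), 2) = Pow(Add(-105, -398), 2) = Pow(-503, 2) = 253009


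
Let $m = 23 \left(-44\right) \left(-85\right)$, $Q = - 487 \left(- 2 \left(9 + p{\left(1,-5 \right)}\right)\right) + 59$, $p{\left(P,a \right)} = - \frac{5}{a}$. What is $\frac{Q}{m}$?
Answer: $\frac{9799}{86020} \approx 0.11392$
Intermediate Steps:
$Q = 9799$ ($Q = - 487 \left(- 2 \left(9 - \frac{5}{-5}\right)\right) + 59 = - 487 \left(- 2 \left(9 - -1\right)\right) + 59 = - 487 \left(- 2 \left(9 + 1\right)\right) + 59 = - 487 \left(\left(-2\right) 10\right) + 59 = \left(-487\right) \left(-20\right) + 59 = 9740 + 59 = 9799$)
$m = 86020$ ($m = \left(-1012\right) \left(-85\right) = 86020$)
$\frac{Q}{m} = \frac{9799}{86020}$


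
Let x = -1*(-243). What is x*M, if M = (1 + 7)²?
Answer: 15552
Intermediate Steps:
x = 243
M = 64 (M = 8² = 64)
x*M = 243*64 = 15552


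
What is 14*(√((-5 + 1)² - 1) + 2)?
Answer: 28 + 14*√15 ≈ 82.222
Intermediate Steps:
14*(√((-5 + 1)² - 1) + 2) = 14*(√((-4)² - 1) + 2) = 14*(√(16 - 1) + 2) = 14*(√15 + 2) = 14*(2 + √15) = 28 + 14*√15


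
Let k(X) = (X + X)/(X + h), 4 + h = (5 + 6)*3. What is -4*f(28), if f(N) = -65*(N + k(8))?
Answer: 273520/37 ≈ 7392.4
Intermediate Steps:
h = 29 (h = -4 + (5 + 6)*3 = -4 + 11*3 = -4 + 33 = 29)
k(X) = 2*X/(29 + X) (k(X) = (X + X)/(X + 29) = (2*X)/(29 + X) = 2*X/(29 + X))
f(N) = -1040/37 - 65*N (f(N) = -65*(N + 2*8/(29 + 8)) = -65*(N + 2*8/37) = -65*(N + 2*8*(1/37)) = -65*(N + 16/37) = -65*(16/37 + N) = -1040/37 - 65*N)
-4*f(28) = -4*(-1040/37 - 65*28) = -4*(-1040/37 - 1820) = -4*(-68380/37) = 273520/37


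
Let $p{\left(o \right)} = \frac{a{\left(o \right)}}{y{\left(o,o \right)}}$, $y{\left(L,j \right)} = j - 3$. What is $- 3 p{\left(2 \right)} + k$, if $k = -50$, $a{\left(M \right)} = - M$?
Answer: $-56$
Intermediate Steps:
$y{\left(L,j \right)} = -3 + j$
$p{\left(o \right)} = - \frac{o}{-3 + o}$ ($p{\left(o \right)} = \frac{\left(-1\right) o}{-3 + o} = - \frac{o}{-3 + o}$)
$- 3 p{\left(2 \right)} + k = - 3 \left(\left(-1\right) 2 \frac{1}{-3 + 2}\right) - 50 = - 3 \left(\left(-1\right) 2 \frac{1}{-1}\right) - 50 = - 3 \left(\left(-1\right) 2 \left(-1\right)\right) - 50 = \left(-3\right) 2 - 50 = -6 - 50 = -56$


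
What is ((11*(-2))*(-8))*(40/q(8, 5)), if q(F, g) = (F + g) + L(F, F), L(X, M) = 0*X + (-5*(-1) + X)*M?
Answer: 7040/117 ≈ 60.171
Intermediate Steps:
L(X, M) = M*(5 + X) (L(X, M) = 0 + (5 + X)*M = 0 + M*(5 + X) = M*(5 + X))
q(F, g) = F + g + F*(5 + F) (q(F, g) = (F + g) + F*(5 + F) = F + g + F*(5 + F))
((11*(-2))*(-8))*(40/q(8, 5)) = ((11*(-2))*(-8))*(40/(8 + 5 + 8*(5 + 8))) = (-22*(-8))*(40/(8 + 5 + 8*13)) = 176*(40/(8 + 5 + 104)) = 176*(40/117) = 7040/117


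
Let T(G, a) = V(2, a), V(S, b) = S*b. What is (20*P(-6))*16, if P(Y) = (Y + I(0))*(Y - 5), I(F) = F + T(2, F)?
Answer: 21120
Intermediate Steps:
T(G, a) = 2*a
I(F) = 3*F (I(F) = F + 2*F = 3*F)
P(Y) = Y*(-5 + Y) (P(Y) = (Y + 3*0)*(Y - 5) = (Y + 0)*(-5 + Y) = Y*(-5 + Y))
(20*P(-6))*16 = (20*(-6*(-5 - 6)))*16 = (20*(-6*(-11)))*16 = (20*66)*16 = 1320*16 = 21120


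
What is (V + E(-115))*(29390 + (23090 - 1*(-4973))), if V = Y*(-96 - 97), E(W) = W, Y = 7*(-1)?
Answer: 71011908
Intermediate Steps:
Y = -7
V = 1351 (V = -7*(-96 - 97) = -7*(-193) = 1351)
(V + E(-115))*(29390 + (23090 - 1*(-4973))) = (1351 - 115)*(29390 + (23090 - 1*(-4973))) = 1236*(29390 + (23090 + 4973)) = 1236*(29390 + 28063) = 1236*57453 = 71011908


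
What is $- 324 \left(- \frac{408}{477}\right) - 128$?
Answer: $\frac{7904}{53} \approx 149.13$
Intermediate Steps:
$- 324 \left(- \frac{408}{477}\right) - 128 = - 324 \left(\left(-408\right) \frac{1}{477}\right) - 128 = \left(-324\right) \left(- \frac{136}{159}\right) - 128 = \frac{14688}{53} - 128 = \frac{7904}{53}$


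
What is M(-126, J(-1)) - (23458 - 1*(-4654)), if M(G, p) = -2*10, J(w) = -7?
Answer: -28132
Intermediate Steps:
M(G, p) = -20
M(-126, J(-1)) - (23458 - 1*(-4654)) = -20 - (23458 - 1*(-4654)) = -20 - (23458 + 4654) = -20 - 1*28112 = -20 - 28112 = -28132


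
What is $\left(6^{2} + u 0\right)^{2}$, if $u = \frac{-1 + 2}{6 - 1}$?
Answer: $1296$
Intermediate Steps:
$u = \frac{1}{5}$ ($u = 1 \cdot \frac{1}{5} = \frac{1}{5} \approx 0.2$)
$\left(6^{2} + u 0\right)^{2} = \left(6^{2} + \frac{1}{5} \cdot 0\right)^{2} = \left(36 + 0\right)^{2} = 36^{2} = 1296$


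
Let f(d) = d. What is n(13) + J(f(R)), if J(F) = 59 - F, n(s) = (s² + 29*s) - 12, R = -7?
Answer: 600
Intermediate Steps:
n(s) = -12 + s² + 29*s
n(13) + J(f(R)) = (-12 + 13² + 29*13) + (59 - 1*(-7)) = (-12 + 169 + 377) + (59 + 7) = 534 + 66 = 600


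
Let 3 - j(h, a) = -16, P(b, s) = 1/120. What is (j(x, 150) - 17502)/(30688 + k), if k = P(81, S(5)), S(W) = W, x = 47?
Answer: -2097960/3682561 ≈ -0.56970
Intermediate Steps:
P(b, s) = 1/120
j(h, a) = 19 (j(h, a) = 3 - 1*(-16) = 3 + 16 = 19)
k = 1/120 ≈ 0.0083333
(j(x, 150) - 17502)/(30688 + k) = (19 - 17502)/(30688 + 1/120) = -17483/3682561/120 = -17483*120/3682561 = -2097960/3682561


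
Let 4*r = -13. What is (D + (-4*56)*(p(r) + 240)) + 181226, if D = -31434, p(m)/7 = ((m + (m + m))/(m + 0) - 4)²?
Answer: 94464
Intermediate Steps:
r = -13/4 (r = (¼)*(-13) = -13/4 ≈ -3.2500)
p(m) = 7 (p(m) = 7*((m + (m + m))/(m + 0) - 4)² = 7*((m + 2*m)/m - 4)² = 7*((3*m)/m - 4)² = 7*(3 - 4)² = 7*(-1)² = 7*1 = 7)
(D + (-4*56)*(p(r) + 240)) + 181226 = (-31434 + (-4*56)*(7 + 240)) + 181226 = (-31434 - 224*247) + 181226 = (-31434 - 55328) + 181226 = -86762 + 181226 = 94464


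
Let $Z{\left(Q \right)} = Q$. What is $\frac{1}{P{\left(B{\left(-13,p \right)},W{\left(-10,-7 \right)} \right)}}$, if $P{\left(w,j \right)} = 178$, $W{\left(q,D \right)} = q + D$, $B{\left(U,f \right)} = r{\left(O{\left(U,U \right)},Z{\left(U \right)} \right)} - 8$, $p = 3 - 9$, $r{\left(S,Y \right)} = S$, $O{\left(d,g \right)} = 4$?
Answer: $\frac{1}{178} \approx 0.005618$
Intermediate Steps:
$p = -6$ ($p = 3 - 9 = -6$)
$B{\left(U,f \right)} = -4$ ($B{\left(U,f \right)} = 4 - 8 = -4$)
$W{\left(q,D \right)} = D + q$
$\frac{1}{P{\left(B{\left(-13,p \right)},W{\left(-10,-7 \right)} \right)}} = \frac{1}{178}$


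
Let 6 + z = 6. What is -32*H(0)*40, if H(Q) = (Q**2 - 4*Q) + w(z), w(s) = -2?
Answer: 2560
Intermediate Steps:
z = 0 (z = -6 + 6 = 0)
H(Q) = -2 + Q**2 - 4*Q (H(Q) = (Q**2 - 4*Q) - 2 = -2 + Q**2 - 4*Q)
-32*H(0)*40 = -32*(-2 + 0**2 - 4*0)*40 = -32*(-2 + 0 + 0)*40 = -32*(-2)*40 = 64*40 = 2560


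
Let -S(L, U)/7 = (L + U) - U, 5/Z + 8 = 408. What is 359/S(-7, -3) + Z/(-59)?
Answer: 1694431/231280 ≈ 7.3263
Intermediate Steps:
Z = 1/80 (Z = 5/(-8 + 408) = 5/400 = 5*(1/400) = 1/80 ≈ 0.012500)
S(L, U) = -7*L (S(L, U) = -7*((L + U) - U) = -7*L)
359/S(-7, -3) + Z/(-59) = 359/((-7*(-7))) + (1/80)/(-59) = 359/49 + (1/80)*(-1/59) = 359*(1/49) - 1/4720 = 359/49 - 1/4720 = 1694431/231280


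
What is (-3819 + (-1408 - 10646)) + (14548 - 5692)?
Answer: -7017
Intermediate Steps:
(-3819 + (-1408 - 10646)) + (14548 - 5692) = (-3819 - 12054) + 8856 = -15873 + 8856 = -7017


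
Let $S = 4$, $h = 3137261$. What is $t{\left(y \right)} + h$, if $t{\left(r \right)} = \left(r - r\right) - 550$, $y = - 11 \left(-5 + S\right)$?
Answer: $3136711$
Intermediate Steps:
$y = 11$ ($y = - 11 \left(-5 + 4\right) = \left(-11\right) \left(-1\right) = 11$)
$t{\left(r \right)} = -550$ ($t{\left(r \right)} = 0 - 550 = -550$)
$t{\left(y \right)} + h = -550 + 3137261 = 3136711$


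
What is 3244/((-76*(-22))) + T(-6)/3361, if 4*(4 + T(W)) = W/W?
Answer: 5448407/2809796 ≈ 1.9391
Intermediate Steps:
T(W) = -15/4 (T(W) = -4 + (W/W)/4 = -4 + (¼)*1 = -4 + ¼ = -15/4)
3244/((-76*(-22))) + T(-6)/3361 = 3244/((-76*(-22))) - 15/4/3361 = 3244/1672 - 15/4*1/3361 = 3244*(1/1672) - 15/13444 = 811/418 - 15/13444 = 5448407/2809796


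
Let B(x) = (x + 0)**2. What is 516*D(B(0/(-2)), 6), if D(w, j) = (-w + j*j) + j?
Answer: 21672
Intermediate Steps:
B(x) = x**2
D(w, j) = j + j**2 - w (D(w, j) = (-w + j**2) + j = (j**2 - w) + j = j + j**2 - w)
516*D(B(0/(-2)), 6) = 516*(6 + 6**2 - (0/(-2))**2) = 516*(6 + 36 - (0*(-1/2))**2) = 516*(6 + 36 - 1*0**2) = 516*(6 + 36 - 1*0) = 516*(6 + 36 + 0) = 516*42 = 21672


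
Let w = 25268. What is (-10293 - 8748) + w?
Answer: 6227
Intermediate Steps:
(-10293 - 8748) + w = (-10293 - 8748) + 25268 = -19041 + 25268 = 6227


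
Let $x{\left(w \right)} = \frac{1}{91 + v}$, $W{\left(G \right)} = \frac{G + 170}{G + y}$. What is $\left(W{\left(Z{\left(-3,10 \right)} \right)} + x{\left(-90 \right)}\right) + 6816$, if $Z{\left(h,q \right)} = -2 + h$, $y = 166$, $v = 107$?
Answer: $\frac{217313279}{31878} \approx 6817.0$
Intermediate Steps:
$W{\left(G \right)} = \frac{170 + G}{166 + G}$ ($W{\left(G \right)} = \frac{G + 170}{G + 166} = \frac{170 + G}{166 + G}$)
$x{\left(w \right)} = \frac{1}{198}$ ($x{\left(w \right)} = \frac{1}{91 + 107} = \frac{1}{198}$)
$\left(W{\left(Z{\left(-3,10 \right)} \right)} + x{\left(-90 \right)}\right) + 6816 = \left(\frac{170 - 5}{166 - 5} + \frac{1}{198}\right) + 6816 = \left(\frac{1}{161} \cdot 165 + \frac{1}{198}\right) + 6816 = \left(\frac{165}{161} + \frac{1}{198}\right) + 6816 = \frac{32831}{31878} + 6816 = \frac{217313279}{31878}$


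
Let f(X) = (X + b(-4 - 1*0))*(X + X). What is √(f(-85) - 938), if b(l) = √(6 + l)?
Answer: √(13512 - 170*√2) ≈ 115.20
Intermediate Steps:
f(X) = 2*X*(X + √2) (f(X) = (X + √(6 + (-4 - 1*0)))*(X + X) = (X + √(6 + (-4 + 0)))*(2*X) = (X + √(6 - 4))*(2*X) = (X + √2)*(2*X) = 2*X*(X + √2))
√(f(-85) - 938) = √(2*(-85)*(-85 + √2) - 938) = √((14450 - 170*√2) - 938) = √(13512 - 170*√2)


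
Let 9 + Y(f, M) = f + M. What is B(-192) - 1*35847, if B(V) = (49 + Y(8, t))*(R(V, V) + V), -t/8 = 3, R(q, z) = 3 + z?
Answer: -44991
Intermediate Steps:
t = -24 (t = -8*3 = -24)
Y(f, M) = -9 + M + f (Y(f, M) = -9 + (f + M) = -9 + (M + f) = -9 + M + f)
B(V) = 72 + 48*V (B(V) = (49 + (-9 - 24 + 8))*((3 + V) + V) = (49 - 25)*(3 + 2*V) = 24*(3 + 2*V) = 72 + 48*V)
B(-192) - 1*35847 = (72 + 48*(-192)) - 1*35847 = (72 - 9216) - 35847 = -9144 - 35847 = -44991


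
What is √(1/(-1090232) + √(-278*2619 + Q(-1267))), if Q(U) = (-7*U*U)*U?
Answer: √(-272558 + 297151453456*√14236580059)/545116 ≈ 345.42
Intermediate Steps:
Q(U) = -7*U³ (Q(U) = (-7*U²)*U = -7*U³)
√(1/(-1090232) + √(-278*2619 + Q(-1267))) = √(1/(-1090232) + √(-278*2619 - 7*(-1267)³)) = √(-1/1090232 + √(-728082 - 7*(-2033901163))) = √(-1/1090232 + √(-728082 + 14237308141)) = √(-1/1090232 + √14236580059)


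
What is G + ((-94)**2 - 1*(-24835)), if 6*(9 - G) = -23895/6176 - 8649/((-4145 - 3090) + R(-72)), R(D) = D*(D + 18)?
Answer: 1392412263367/41342144 ≈ 33680.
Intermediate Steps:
R(D) = D*(18 + D)
G = 380932743/41342144 (G = 9 - (-23895/6176 - 8649/((-4145 - 3090) - 72*(18 - 72)))/6 = 9 - (-23895*1/6176 - 8649/(-7235 - 72*(-54)))/6 = 9 - (-23895/6176 - 8649/(-7235 + 3888))/6 = 9 - (-23895/6176 - 8649/(-3347))/6 = 9 - (-23895/6176 - 8649*(-1/3347))/6 = 9 - (-23895/6176 + 8649/3347)/6 = 9 - 1/6*(-26560341/20671072) = 9 + 8853447/41342144 = 380932743/41342144 ≈ 9.2142)
G + ((-94)**2 - 1*(-24835)) = 380932743/41342144 + ((-94)**2 - 1*(-24835)) = 380932743/41342144 + (8836 + 24835) = 380932743/41342144 + 33671 = 1392412263367/41342144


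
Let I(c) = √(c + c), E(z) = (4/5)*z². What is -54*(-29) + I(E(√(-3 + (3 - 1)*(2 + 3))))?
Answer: 1566 + 2*√70/5 ≈ 1569.3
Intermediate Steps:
E(z) = 4*z²/5 (E(z) = (4*(⅕))*z² = 4*z²/5)
I(c) = √2*√c (I(c) = √(2*c) = √2*√c)
-54*(-29) + I(E(√(-3 + (3 - 1)*(2 + 3)))) = -54*(-29) + √2*√(4*(√(-3 + (3 - 1)*(2 + 3)))²/5) = 1566 + √2*√(4*(√(-3 + 2*5))²/5) = 1566 + √2*√(4*(√(-3 + 10))²/5) = 1566 + √2*√(4*(√7)²/5) = 1566 + √2*√((⅘)*7) = 1566 + √2*√(28/5) = 1566 + √2*(2*√35/5) = 1566 + 2*√70/5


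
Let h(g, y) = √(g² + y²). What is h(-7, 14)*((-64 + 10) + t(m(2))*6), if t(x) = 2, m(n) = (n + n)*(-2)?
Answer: -294*√5 ≈ -657.40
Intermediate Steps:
m(n) = -4*n (m(n) = (2*n)*(-2) = -4*n)
h(-7, 14)*((-64 + 10) + t(m(2))*6) = √((-7)² + 14²)*((-64 + 10) + 2*6) = √(49 + 196)*(-54 + 12) = √245*(-42) = (7*√5)*(-42) = -294*√5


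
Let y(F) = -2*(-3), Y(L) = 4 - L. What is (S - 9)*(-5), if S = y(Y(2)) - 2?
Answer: 25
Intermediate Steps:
y(F) = 6
S = 4 (S = 6 - 2 = 4)
(S - 9)*(-5) = (4 - 9)*(-5) = -5*(-5) = 25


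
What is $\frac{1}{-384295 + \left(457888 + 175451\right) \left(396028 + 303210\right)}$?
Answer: $\frac{1}{442854311387} \approx 2.2581 \cdot 10^{-12}$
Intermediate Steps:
$\frac{1}{-384295 + \left(457888 + 175451\right) \left(396028 + 303210\right)} = \frac{1}{-384295 + 633339 \cdot 699238} = \frac{1}{-384295 + 442854695682} = \frac{1}{442854311387}$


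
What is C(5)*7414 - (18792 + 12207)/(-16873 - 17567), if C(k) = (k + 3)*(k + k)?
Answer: 6809027933/11480 ≈ 5.9312e+5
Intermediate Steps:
C(k) = 2*k*(3 + k) (C(k) = (3 + k)*(2*k) = 2*k*(3 + k))
C(5)*7414 - (18792 + 12207)/(-16873 - 17567) = (2*5*(3 + 5))*7414 - (18792 + 12207)/(-16873 - 17567) = (2*5*8)*7414 - 30999/(-34440) = 80*7414 - 30999*(-1)/34440 = 593120 - 1*(-10333/11480) = 593120 + 10333/11480 = 6809027933/11480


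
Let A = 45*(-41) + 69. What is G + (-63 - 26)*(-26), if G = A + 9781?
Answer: 10319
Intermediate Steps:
A = -1776 (A = -1845 + 69 = -1776)
G = 8005 (G = -1776 + 9781 = 8005)
G + (-63 - 26)*(-26) = 8005 + (-63 - 26)*(-26) = 8005 - 89*(-26) = 8005 + 2314 = 10319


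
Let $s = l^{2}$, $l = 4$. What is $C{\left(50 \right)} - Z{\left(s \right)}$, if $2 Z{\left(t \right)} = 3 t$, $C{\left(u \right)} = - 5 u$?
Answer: $-274$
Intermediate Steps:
$s = 16$ ($s = 4^{2} = 16$)
$Z{\left(t \right)} = \frac{3 t}{2}$
$C{\left(50 \right)} - Z{\left(s \right)} = \left(-5\right) 50 - \frac{3}{2} \cdot 16 = -250 - 24 = -274$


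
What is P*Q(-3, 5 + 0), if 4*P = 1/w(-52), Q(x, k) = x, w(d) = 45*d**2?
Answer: -1/162240 ≈ -6.1637e-6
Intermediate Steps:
P = 1/486720 (P = 1/(4*((45*(-52)**2))) = 1/(4*((45*2704))) = (1/4)/121680 = (1/4)*(1/121680) = 1/486720 ≈ 2.0546e-6)
P*Q(-3, 5 + 0) = (1/486720)*(-3) = -1/162240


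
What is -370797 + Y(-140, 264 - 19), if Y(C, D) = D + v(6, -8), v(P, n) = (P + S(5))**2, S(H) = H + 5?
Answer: -370296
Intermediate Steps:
S(H) = 5 + H
v(P, n) = (10 + P)**2 (v(P, n) = (P + (5 + 5))**2 = (P + 10)**2 = (10 + P)**2)
Y(C, D) = 256 + D (Y(C, D) = D + (10 + 6)**2 = D + 16**2 = D + 256 = 256 + D)
-370797 + Y(-140, 264 - 19) = -370797 + (256 + (264 - 19)) = -370797 + (256 + 245) = -370797 + 501 = -370296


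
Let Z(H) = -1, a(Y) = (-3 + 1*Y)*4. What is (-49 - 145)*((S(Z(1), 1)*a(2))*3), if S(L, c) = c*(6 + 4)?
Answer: 23280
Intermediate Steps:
a(Y) = -12 + 4*Y (a(Y) = (-3 + Y)*4 = -12 + 4*Y)
S(L, c) = 10*c (S(L, c) = c*10 = 10*c)
(-49 - 145)*((S(Z(1), 1)*a(2))*3) = (-49 - 145)*(((10*1)*(-12 + 4*2))*3) = -194*10*(-12 + 8)*3 = -194*10*(-4)*3 = -(-7760)*3 = -194*(-120) = 23280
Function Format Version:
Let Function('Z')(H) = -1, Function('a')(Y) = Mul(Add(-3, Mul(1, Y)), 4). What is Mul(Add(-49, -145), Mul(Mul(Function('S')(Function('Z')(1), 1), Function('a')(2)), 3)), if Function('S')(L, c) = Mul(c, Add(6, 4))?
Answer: 23280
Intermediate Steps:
Function('a')(Y) = Add(-12, Mul(4, Y)) (Function('a')(Y) = Mul(Add(-3, Y), 4) = Add(-12, Mul(4, Y)))
Function('S')(L, c) = Mul(10, c) (Function('S')(L, c) = Mul(c, 10) = Mul(10, c))
Mul(Add(-49, -145), Mul(Mul(Function('S')(Function('Z')(1), 1), Function('a')(2)), 3)) = Mul(Add(-49, -145), Mul(Mul(Mul(10, 1), Add(-12, Mul(4, 2))), 3)) = Mul(-194, Mul(Mul(10, Add(-12, 8)), 3)) = Mul(-194, Mul(Mul(10, -4), 3)) = Mul(-194, Mul(-40, 3)) = Mul(-194, -120) = 23280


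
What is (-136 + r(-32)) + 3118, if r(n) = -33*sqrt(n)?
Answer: 2982 - 132*I*sqrt(2) ≈ 2982.0 - 186.68*I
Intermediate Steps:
(-136 + r(-32)) + 3118 = (-136 - 132*I*sqrt(2)) + 3118 = 2982 - 132*I*sqrt(2)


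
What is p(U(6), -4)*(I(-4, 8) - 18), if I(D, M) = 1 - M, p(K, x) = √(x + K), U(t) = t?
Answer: -25*√2 ≈ -35.355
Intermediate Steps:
p(K, x) = √(K + x)
p(U(6), -4)*(I(-4, 8) - 18) = √(6 - 4)*((1 - 1*8) - 18) = √2*((1 - 8) - 18) = √2*(-7 - 18) = √2*(-25) = -25*√2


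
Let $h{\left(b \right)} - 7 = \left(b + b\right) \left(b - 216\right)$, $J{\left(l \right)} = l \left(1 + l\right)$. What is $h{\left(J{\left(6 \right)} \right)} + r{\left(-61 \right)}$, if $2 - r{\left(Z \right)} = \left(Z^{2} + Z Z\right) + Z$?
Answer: $-21988$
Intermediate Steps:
$r{\left(Z \right)} = 2 - Z - 2 Z^{2}$ ($r{\left(Z \right)} = 2 - \left(\left(Z^{2} + Z Z\right) + Z\right) = 2 - \left(\left(Z^{2} + Z^{2}\right) + Z\right) = 2 - \left(2 Z^{2} + Z\right) = 2 - \left(Z + 2 Z^{2}\right) = 2 - Z - 2 Z^{2}$)
$h{\left(b \right)} = 7 + 2 b \left(-216 + b\right)$ ($h{\left(b \right)} = 7 + \left(b + b\right) \left(b - 216\right) = 7 + 2 b \left(-216 + b\right)$)
$h{\left(J{\left(6 \right)} \right)} + r{\left(-61 \right)} = \left(7 - 432 \cdot 6 \left(1 + 6\right) + 2 \left(6 \left(1 + 6\right)\right)^{2}\right) - \left(-63 + 7442\right) = \left(7 - 432 \cdot 6 \cdot 7 + 2 \left(6 \cdot 7\right)^{2}\right) + \left(2 + 61 - 7442\right) = \left(7 - 18144 + 2 \cdot 42^{2}\right) + \left(2 + 61 - 7442\right) = \left(7 - 18144 + 2 \cdot 1764\right) - 7379 = \left(7 - 18144 + 3528\right) - 7379 = -14609 - 7379 = -21988$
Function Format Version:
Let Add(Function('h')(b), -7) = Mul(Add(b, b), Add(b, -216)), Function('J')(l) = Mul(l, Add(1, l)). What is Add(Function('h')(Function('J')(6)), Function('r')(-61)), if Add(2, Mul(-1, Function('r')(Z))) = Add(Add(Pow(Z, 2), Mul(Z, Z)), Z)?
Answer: -21988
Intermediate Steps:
Function('r')(Z) = Add(2, Mul(-1, Z), Mul(-2, Pow(Z, 2))) (Function('r')(Z) = Add(2, Mul(-1, Add(Add(Pow(Z, 2), Mul(Z, Z)), Z))) = Add(2, Mul(-1, Add(Add(Pow(Z, 2), Pow(Z, 2)), Z))) = Add(2, Mul(-1, Add(Mul(2, Pow(Z, 2)), Z))) = Add(2, Mul(-1, Add(Z, Mul(2, Pow(Z, 2))))) = Add(2, Add(Mul(-1, Z), Mul(-2, Pow(Z, 2)))) = Add(2, Mul(-1, Z), Mul(-2, Pow(Z, 2))))
Function('h')(b) = Add(7, Mul(2, b, Add(-216, b))) (Function('h')(b) = Add(7, Mul(Add(b, b), Add(b, -216))) = Add(7, Mul(Mul(2, b), Add(-216, b))) = Add(7, Mul(2, b, Add(-216, b))))
Add(Function('h')(Function('J')(6)), Function('r')(-61)) = Add(Add(7, Mul(-432, Mul(6, Add(1, 6))), Mul(2, Pow(Mul(6, Add(1, 6)), 2))), Add(2, Mul(-1, -61), Mul(-2, Pow(-61, 2)))) = Add(Add(7, Mul(-432, Mul(6, 7)), Mul(2, Pow(Mul(6, 7), 2))), Add(2, 61, Mul(-2, 3721))) = Add(Add(7, Mul(-432, 42), Mul(2, Pow(42, 2))), Add(2, 61, -7442)) = Add(Add(7, -18144, Mul(2, 1764)), -7379) = Add(Add(7, -18144, 3528), -7379) = Add(-14609, -7379) = -21988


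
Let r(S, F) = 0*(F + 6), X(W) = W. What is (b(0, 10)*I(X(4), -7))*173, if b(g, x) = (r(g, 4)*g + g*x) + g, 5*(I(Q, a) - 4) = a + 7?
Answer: 0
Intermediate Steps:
I(Q, a) = 27/5 + a/5 (I(Q, a) = 4 + (a + 7)/5 = 4 + (7 + a)/5 = 4 + (7/5 + a/5) = 27/5 + a/5)
r(S, F) = 0 (r(S, F) = 0*(6 + F) = 0)
b(g, x) = g + g*x (b(g, x) = (0*g + g*x) + g = (0 + g*x) + g = g*x + g = g + g*x)
(b(0, 10)*I(X(4), -7))*173 = ((0*(1 + 10))*(27/5 + (⅕)*(-7)))*173 = ((0*11)*(27/5 - 7/5))*173 = (0*4)*173 = 0*173 = 0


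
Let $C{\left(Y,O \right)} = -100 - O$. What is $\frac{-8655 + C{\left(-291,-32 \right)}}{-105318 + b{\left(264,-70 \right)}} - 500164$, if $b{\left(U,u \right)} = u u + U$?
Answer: $- \frac{50093416533}{100154} \approx -5.0016 \cdot 10^{5}$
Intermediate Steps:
$b{\left(U,u \right)} = U + u^{2}$ ($b{\left(U,u \right)} = u^{2} + U = U + u^{2}$)
$\frac{-8655 + C{\left(-291,-32 \right)}}{-105318 + b{\left(264,-70 \right)}} - 500164 = \frac{-8655 - 68}{-105318 + \left(264 + \left(-70\right)^{2}\right)} - 500164 = \frac{-8655 + \left(-100 + 32\right)}{-105318 + \left(264 + 4900\right)} - 500164 = \frac{-8655 - 68}{-105318 + 5164} - 500164 = - \frac{8723}{-100154} - 500164 = \left(-8723\right) \left(- \frac{1}{100154}\right) - 500164 = \frac{8723}{100154} - 500164 = - \frac{50093416533}{100154}$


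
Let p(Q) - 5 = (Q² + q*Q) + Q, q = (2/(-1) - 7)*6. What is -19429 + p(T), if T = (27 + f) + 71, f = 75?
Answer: 1336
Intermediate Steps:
T = 173 (T = (27 + 75) + 71 = 102 + 71 = 173)
q = -54 (q = (2*(-1) - 7)*6 = (-2 - 7)*6 = -9*6 = -54)
p(Q) = 5 + Q² - 53*Q (p(Q) = 5 + ((Q² - 54*Q) + Q) = 5 + (Q² - 53*Q) = 5 + Q² - 53*Q)
-19429 + p(T) = -19429 + (5 + 173² - 53*173) = -19429 + (5 + 29929 - 9169) = -19429 + 20765 = 1336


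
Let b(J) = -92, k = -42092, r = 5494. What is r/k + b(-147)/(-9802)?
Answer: -12494931/103146446 ≈ -0.12114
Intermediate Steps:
r/k + b(-147)/(-9802) = 5494/(-42092) - 92/(-9802) = 5494*(-1/42092) - 92*(-1/9802) = -2747/21046 + 46/4901 = -12494931/103146446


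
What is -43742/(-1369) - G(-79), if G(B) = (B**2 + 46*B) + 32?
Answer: -3569049/1369 ≈ -2607.0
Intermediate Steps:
G(B) = 32 + B**2 + 46*B
-43742/(-1369) - G(-79) = -43742/(-1369) - (32 + (-79)**2 + 46*(-79)) = -43742*(-1/1369) - (32 + 6241 - 3634) = 43742/1369 - 1*2639 = 43742/1369 - 2639 = -3569049/1369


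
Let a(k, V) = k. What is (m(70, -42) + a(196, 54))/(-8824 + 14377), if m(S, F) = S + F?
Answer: 224/5553 ≈ 0.040339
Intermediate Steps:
m(S, F) = F + S
(m(70, -42) + a(196, 54))/(-8824 + 14377) = ((-42 + 70) + 196)/(-8824 + 14377) = (28 + 196)/5553 = 224*(1/5553) = 224/5553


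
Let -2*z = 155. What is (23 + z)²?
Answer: 11881/4 ≈ 2970.3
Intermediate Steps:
z = -155/2 (z = -½*155 = -155/2 ≈ -77.500)
(23 + z)² = (23 - 155/2)² = (-109/2)² = 11881/4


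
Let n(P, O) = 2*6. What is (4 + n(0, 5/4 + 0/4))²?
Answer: 256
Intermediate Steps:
n(P, O) = 12
(4 + n(0, 5/4 + 0/4))² = (4 + 12)² = 16² = 256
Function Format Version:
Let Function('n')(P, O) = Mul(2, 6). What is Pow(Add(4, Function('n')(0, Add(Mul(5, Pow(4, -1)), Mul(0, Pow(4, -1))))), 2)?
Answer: 256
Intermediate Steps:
Function('n')(P, O) = 12
Pow(Add(4, Function('n')(0, Add(Mul(5, Pow(4, -1)), Mul(0, Pow(4, -1))))), 2) = Pow(Add(4, 12), 2) = Pow(16, 2) = 256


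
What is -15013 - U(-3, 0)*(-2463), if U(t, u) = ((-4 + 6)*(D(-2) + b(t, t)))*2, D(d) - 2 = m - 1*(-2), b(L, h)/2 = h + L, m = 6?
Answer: -34717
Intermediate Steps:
b(L, h) = 2*L + 2*h (b(L, h) = 2*(h + L) = 2*(L + h) = 2*L + 2*h)
D(d) = 10 (D(d) = 2 + (6 - 1*(-2)) = 2 + (6 + 2) = 2 + 8 = 10)
U(t, u) = 40 + 16*t (U(t, u) = ((-4 + 6)*(10 + (2*t + 2*t)))*2 = (2*(10 + 4*t))*2 = (20 + 8*t)*2 = 40 + 16*t)
-15013 - U(-3, 0)*(-2463) = -15013 - (40 + 16*(-3))*(-2463) = -15013 - (40 - 48)*(-2463) = -15013 - (-8)*(-2463) = -15013 - 1*19704 = -15013 - 19704 = -34717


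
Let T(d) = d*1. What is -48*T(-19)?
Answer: 912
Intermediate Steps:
T(d) = d
-48*T(-19) = -48*(-19) = 912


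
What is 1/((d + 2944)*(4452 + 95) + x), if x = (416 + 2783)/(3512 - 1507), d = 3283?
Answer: 2005/56769912044 ≈ 3.5318e-8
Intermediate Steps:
x = 3199/2005 ≈ 1.5955
1/((d + 2944)*(4452 + 95) + x) = 1/((3283 + 2944)*(4452 + 95) + 3199/2005) = 1/(6227*4547 + 3199/2005) = 1/(28314169 + 3199/2005) = 1/(56769912044/2005) = 2005/56769912044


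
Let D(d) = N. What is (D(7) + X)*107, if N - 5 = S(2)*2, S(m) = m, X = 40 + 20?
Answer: 7383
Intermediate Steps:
X = 60
N = 9 (N = 5 + 2*2 = 5 + 4 = 9)
D(d) = 9
(D(7) + X)*107 = (9 + 60)*107 = 69*107 = 7383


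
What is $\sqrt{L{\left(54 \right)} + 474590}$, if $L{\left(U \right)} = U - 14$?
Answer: $\sqrt{474630} \approx 688.93$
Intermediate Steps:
$L{\left(U \right)} = -14 + U$
$\sqrt{L{\left(54 \right)} + 474590} = \sqrt{\left(-14 + 54\right) + 474590} = \sqrt{40 + 474590} = \sqrt{474630}$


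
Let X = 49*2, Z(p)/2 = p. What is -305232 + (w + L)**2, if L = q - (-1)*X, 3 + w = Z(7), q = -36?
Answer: -299903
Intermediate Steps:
Z(p) = 2*p
w = 11 (w = -3 + 2*7 = -3 + 14 = 11)
X = 98
L = 62 (L = -36 - (-1)*98 = -36 - 1*(-98) = -36 + 98 = 62)
-305232 + (w + L)**2 = -305232 + (11 + 62)**2 = -305232 + 73**2 = -305232 + 5329 = -299903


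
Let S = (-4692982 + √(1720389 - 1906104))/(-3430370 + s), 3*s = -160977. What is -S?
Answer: -4692982/3484029 + I*√20635/1161343 ≈ -1.347 + 0.00012369*I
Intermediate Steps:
s = -53659 (s = (⅓)*(-160977) = -53659)
S = 4692982/3484029 - I*√20635/1161343 (S = (-4692982 + √(1720389 - 1906104))/(-3430370 - 53659) = (-4692982 + √(-185715))/(-3484029) = (-4692982 + 3*I*√20635)*(-1/3484029) = 4692982/3484029 - I*√20635/1161343 ≈ 1.347 - 0.00012369*I)
-S = -(4692982/3484029 - I*√20635/1161343) = -4692982/3484029 + I*√20635/1161343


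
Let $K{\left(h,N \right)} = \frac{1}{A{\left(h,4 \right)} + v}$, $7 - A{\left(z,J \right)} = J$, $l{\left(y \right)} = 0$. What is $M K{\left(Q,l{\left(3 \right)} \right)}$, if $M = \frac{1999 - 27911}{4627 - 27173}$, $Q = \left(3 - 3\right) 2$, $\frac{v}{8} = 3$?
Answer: $\frac{12956}{304371} \approx 0.042566$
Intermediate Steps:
$A{\left(z,J \right)} = 7 - J$
$v = 24$ ($v = 8 \cdot 3 = 24$)
$Q = 0$ ($Q = 0 \cdot 2 = 0$)
$K{\left(h,N \right)} = \frac{1}{27}$ ($K{\left(h,N \right)} = \frac{1}{\left(7 - 4\right) + 24} = \frac{1}{3 + 24} = \frac{1}{27}$)
$M = \frac{12956}{11273}$ ($M = - \frac{25912}{-22546} = \left(-25912\right) \left(- \frac{1}{22546}\right) = \frac{12956}{11273} \approx 1.1493$)
$M K{\left(Q,l{\left(3 \right)} \right)} = \frac{12956}{11273} \cdot \frac{1}{27} = \frac{12956}{304371}$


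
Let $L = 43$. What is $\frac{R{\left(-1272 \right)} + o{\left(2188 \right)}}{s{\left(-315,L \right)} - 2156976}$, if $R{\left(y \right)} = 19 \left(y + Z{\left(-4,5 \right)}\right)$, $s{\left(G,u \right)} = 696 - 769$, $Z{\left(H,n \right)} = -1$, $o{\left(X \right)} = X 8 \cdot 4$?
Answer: $- \frac{45829}{2157049} \approx -0.021246$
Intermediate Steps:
$o{\left(X \right)} = 32 X$ ($o{\left(X \right)} = 8 X 4 = 32 X$)
$s{\left(G,u \right)} = -73$
$R{\left(y \right)} = -19 + 19 y$ ($R{\left(y \right)} = 19 \left(y - 1\right) = 19 \left(-1 + y\right) = -19 + 19 y$)
$\frac{R{\left(-1272 \right)} + o{\left(2188 \right)}}{s{\left(-315,L \right)} - 2156976} = \frac{\left(-19 + 19 \left(-1272\right)\right) + 32 \cdot 2188}{-73 - 2156976} = \frac{\left(-19 - 24168\right) + 70016}{-2157049} = \left(-24187 + 70016\right) \left(- \frac{1}{2157049}\right) = 45829 \left(- \frac{1}{2157049}\right) = - \frac{45829}{2157049}$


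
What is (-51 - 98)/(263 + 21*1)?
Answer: -149/284 ≈ -0.52465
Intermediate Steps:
(-51 - 98)/(263 + 21*1) = -149/(263 + 21) = -149/284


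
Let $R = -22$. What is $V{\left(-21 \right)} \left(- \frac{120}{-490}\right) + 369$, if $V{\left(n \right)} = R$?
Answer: $\frac{17817}{49} \approx 363.61$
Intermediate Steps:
$V{\left(n \right)} = -22$
$V{\left(-21 \right)} \left(- \frac{120}{-490}\right) + 369 = - 22 \left(- \frac{120}{-490}\right) + 369 = - 22 \left(\left(-120\right) \left(- \frac{1}{490}\right)\right) + 369 = \left(-22\right) \frac{12}{49} + 369 = - \frac{264}{49} + 369 = \frac{17817}{49}$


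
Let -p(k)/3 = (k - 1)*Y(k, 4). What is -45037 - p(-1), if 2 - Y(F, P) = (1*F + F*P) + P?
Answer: -45055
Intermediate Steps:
Y(F, P) = 2 - F - P - F*P (Y(F, P) = 2 - ((1*F + F*P) + P) = 2 - ((F + F*P) + P) = 2 - (F + P + F*P) = 2 + (-F - P - F*P) = 2 - F - P - F*P)
p(k) = -3*(-1 + k)*(-2 - 5*k) (p(k) = -3*(k - 1)*(2 - k - 1*4 - 1*k*4) = -3*(-1 + k)*(2 - k - 4 - 4*k) = -3*(-1 + k)*(-2 - 5*k))
-45037 - p(-1) = -45037 - 3*(-1 - 1)*(2 + 5*(-1)) = -45037 - 3*(-2)*(2 - 5) = -45037 - 3*(-2)*(-3) = -45037 - 1*18 = -45037 - 18 = -45055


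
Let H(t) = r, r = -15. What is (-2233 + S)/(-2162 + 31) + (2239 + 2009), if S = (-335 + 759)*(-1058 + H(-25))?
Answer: 9509673/2131 ≈ 4462.5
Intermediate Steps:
H(t) = -15
S = -454952 (S = (-335 + 759)*(-1058 - 15) = 424*(-1073) = -454952)
(-2233 + S)/(-2162 + 31) + (2239 + 2009) = (-2233 - 454952)/(-2162 + 31) + (2239 + 2009) = -457185/(-2131) + 4248 = -457185*(-1/2131) + 4248 = 457185/2131 + 4248 = 9509673/2131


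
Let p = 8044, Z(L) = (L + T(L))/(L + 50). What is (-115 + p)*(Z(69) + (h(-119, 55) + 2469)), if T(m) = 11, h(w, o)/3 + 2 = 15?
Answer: 2367060228/119 ≈ 1.9891e+7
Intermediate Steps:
h(w, o) = 39 (h(w, o) = -6 + 3*15 = -6 + 45 = 39)
Z(L) = (11 + L)/(50 + L) (Z(L) = (L + 11)/(L + 50) = (11 + L)/(50 + L))
(-115 + p)*(Z(69) + (h(-119, 55) + 2469)) = (-115 + 8044)*((11 + 69)/(50 + 69) + (39 + 2469)) = 7929*(80/119 + 2508) = 7929*(298532/119) = 2367060228/119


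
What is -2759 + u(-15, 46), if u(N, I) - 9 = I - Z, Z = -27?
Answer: -2677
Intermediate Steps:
u(N, I) = 36 + I (u(N, I) = 9 + (I - 1*(-27)) = 9 + (I + 27) = 9 + (27 + I) = 36 + I)
-2759 + u(-15, 46) = -2759 + (36 + 46) = -2759 + 82 = -2677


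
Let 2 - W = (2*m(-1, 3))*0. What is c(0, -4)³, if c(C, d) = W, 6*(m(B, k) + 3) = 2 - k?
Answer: 8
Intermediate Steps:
m(B, k) = -8/3 - k/6 (m(B, k) = -3 + (2 - k)/6 = -3 + (⅓ - k/6) = -8/3 - k/6)
W = 2 (W = 2 - 2*(-8/3 - ⅙*3)*0 = 2 - 2*(-8/3 - ½)*0 = 2 - 2*(-19/6)*0 = 2 - (-19)*0/3 = 2 - 1*0 = 2 + 0 = 2)
c(C, d) = 2
c(0, -4)³ = 2³ = 8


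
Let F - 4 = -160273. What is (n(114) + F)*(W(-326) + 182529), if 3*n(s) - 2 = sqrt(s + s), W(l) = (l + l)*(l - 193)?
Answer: -83486499395 + 347278*sqrt(57) ≈ -8.3484e+10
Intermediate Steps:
F = -160269 (F = 4 - 160273 = -160269)
W(l) = 2*l*(-193 + l) (W(l) = (2*l)*(-193 + l) = 2*l*(-193 + l))
n(s) = 2/3 + sqrt(2)*sqrt(s)/3 (n(s) = 2/3 + sqrt(s + s)/3 = 2/3 + sqrt(2*s)/3 = 2/3 + (sqrt(2)*sqrt(s))/3 = 2/3 + sqrt(2)*sqrt(s)/3)
(n(114) + F)*(W(-326) + 182529) = ((2/3 + sqrt(2)*sqrt(114)/3) - 160269)*(2*(-326)*(-193 - 326) + 182529) = ((2/3 + 2*sqrt(57)/3) - 160269)*(2*(-326)*(-519) + 182529) = (-480805/3 + 2*sqrt(57)/3)*(338388 + 182529) = (-480805/3 + 2*sqrt(57)/3)*520917 = -83486499395 + 347278*sqrt(57)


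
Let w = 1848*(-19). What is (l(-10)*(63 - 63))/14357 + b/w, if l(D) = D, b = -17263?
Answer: 17263/35112 ≈ 0.49166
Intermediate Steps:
w = -35112
(l(-10)*(63 - 63))/14357 + b/w = -10*(63 - 63)/14357 - 17263/(-35112) = -10*0*(1/14357) - 17263*(-1/35112) = 0*(1/14357) + 17263/35112 = 0 + 17263/35112 = 17263/35112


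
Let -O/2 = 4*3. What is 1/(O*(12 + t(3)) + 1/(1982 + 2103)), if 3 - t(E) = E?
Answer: -4085/1176479 ≈ -0.0034722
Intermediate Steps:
t(E) = 3 - E
O = -24 (O = -8*3 = -2*12 = -24)
1/(O*(12 + t(3)) + 1/(1982 + 2103)) = 1/(-24*(12 + (3 - 1*3)) + 1/(1982 + 2103)) = 1/(-24*(12 + (3 - 3)) + 1/4085) = 1/(-24*(12 + 0) + 1/4085) = 1/(-24*12 + 1/4085) = 1/(-288 + 1/4085) = 1/(-1176479/4085) = -4085/1176479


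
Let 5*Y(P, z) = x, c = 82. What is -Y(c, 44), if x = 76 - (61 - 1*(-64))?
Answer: 49/5 ≈ 9.8000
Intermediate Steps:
x = -49 (x = 76 - (61 + 64) = 76 - 1*125 = 76 - 125 = -49)
Y(P, z) = -49/5 (Y(P, z) = (1/5)*(-49) = -49/5)
-Y(c, 44) = -1*(-49/5) = 49/5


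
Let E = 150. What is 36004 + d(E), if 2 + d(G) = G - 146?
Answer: 36006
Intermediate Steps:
d(G) = -148 + G (d(G) = -2 + (G - 146) = -2 + (-146 + G) = -148 + G)
36004 + d(E) = 36004 + (-148 + 150) = 36004 + 2 = 36006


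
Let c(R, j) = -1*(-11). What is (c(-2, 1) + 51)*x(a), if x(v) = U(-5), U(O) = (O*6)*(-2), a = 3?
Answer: 3720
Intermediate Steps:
c(R, j) = 11
U(O) = -12*O (U(O) = (6*O)*(-2) = -12*O)
x(v) = 60 (x(v) = -12*(-5) = 60)
(c(-2, 1) + 51)*x(a) = (11 + 51)*60 = 62*60 = 3720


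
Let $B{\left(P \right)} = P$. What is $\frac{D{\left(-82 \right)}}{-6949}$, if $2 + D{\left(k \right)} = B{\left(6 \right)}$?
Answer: $- \frac{4}{6949} \approx -0.00057562$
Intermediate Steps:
$D{\left(k \right)} = 4$ ($D{\left(k \right)} = -2 + 6 = 4$)
$\frac{D{\left(-82 \right)}}{-6949} = \frac{4}{-6949} = 4 \left(- \frac{1}{6949}\right) = - \frac{4}{6949}$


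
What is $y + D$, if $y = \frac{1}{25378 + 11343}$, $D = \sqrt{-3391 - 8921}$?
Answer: $\frac{1}{36721} + 18 i \sqrt{38} \approx 2.7232 \cdot 10^{-5} + 110.96 i$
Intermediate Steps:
$D = 18 i \sqrt{38}$ ($D = \sqrt{-12312} = 18 i \sqrt{38} \approx 110.96 i$)
$y = \frac{1}{36721} \approx 2.7232 \cdot 10^{-5}$
$y + D = \frac{1}{36721} + 18 i \sqrt{38}$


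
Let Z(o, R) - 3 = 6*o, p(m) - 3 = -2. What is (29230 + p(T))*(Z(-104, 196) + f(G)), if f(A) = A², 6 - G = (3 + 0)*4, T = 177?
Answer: -17100135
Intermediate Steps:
p(m) = 1 (p(m) = 3 - 2 = 1)
G = -6 (G = 6 - (3 + 0)*4 = 6 - 3*4 = 6 - 1*12 = 6 - 12 = -6)
Z(o, R) = 3 + 6*o
(29230 + p(T))*(Z(-104, 196) + f(G)) = (29230 + 1)*((3 + 6*(-104)) + (-6)²) = 29231*((3 - 624) + 36) = 29231*(-621 + 36) = 29231*(-585) = -17100135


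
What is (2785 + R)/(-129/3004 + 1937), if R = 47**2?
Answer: 15001976/5818619 ≈ 2.5783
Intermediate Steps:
R = 2209
(2785 + R)/(-129/3004 + 1937) = (2785 + 2209)/(-129/3004 + 1937) = 4994/(-129*1/3004 + 1937) = 4994/(-129/3004 + 1937) = 4994/(5818619/3004) = 4994*(3004/5818619) = 15001976/5818619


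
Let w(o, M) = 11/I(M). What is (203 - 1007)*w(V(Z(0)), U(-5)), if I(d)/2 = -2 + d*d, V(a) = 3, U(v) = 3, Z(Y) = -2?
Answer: -4422/7 ≈ -631.71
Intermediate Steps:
I(d) = -4 + 2*d**2 (I(d) = 2*(-2 + d*d) = 2*(-2 + d**2) = -4 + 2*d**2)
w(o, M) = 11/(-4 + 2*M**2)
(203 - 1007)*w(V(Z(0)), U(-5)) = (203 - 1007)*(11/(2*(-2 + 3**2))) = -4422/(-2 + 9) = -4422/7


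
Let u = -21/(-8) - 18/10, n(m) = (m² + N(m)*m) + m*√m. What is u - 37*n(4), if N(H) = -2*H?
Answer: 11873/40 ≈ 296.83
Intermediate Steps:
n(m) = m^(3/2) - m² (n(m) = (m² + (-2*m)*m) + m*√m = (m² - 2*m²) + m^(3/2) = -m² + m^(3/2) = m^(3/2) - m²)
u = 33/40 (u = -21*(-⅛) - 18*⅒ = 21/8 - 9/5 = 33/40 ≈ 0.82500)
u - 37*n(4) = 33/40 - 37*(4^(3/2) - 1*4²) = 33/40 - 37*(8 - 1*16) = 33/40 - 37*(8 - 16) = 33/40 - 37*(-8) = 33/40 + 296 = 11873/40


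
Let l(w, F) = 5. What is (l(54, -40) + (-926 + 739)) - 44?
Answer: -226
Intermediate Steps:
(l(54, -40) + (-926 + 739)) - 44 = (5 + (-926 + 739)) - 44 = (5 - 187) - 44 = -182 - 44 = -226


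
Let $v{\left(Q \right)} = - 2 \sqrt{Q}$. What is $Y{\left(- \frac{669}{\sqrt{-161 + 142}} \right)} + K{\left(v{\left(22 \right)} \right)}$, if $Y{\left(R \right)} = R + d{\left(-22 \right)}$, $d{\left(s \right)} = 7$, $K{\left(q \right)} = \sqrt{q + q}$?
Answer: $7 + 2 i \sqrt[4]{22} + \frac{669 i \sqrt{19}}{19} \approx 7.0 + 157.81 i$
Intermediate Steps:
$K{\left(q \right)} = \sqrt{2} \sqrt{q}$ ($K{\left(q \right)} = \sqrt{2 q} = \sqrt{2} \sqrt{q}$)
$Y{\left(R \right)} = 7 + R$ ($Y{\left(R \right)} = R + 7 = 7 + R$)
$Y{\left(- \frac{669}{\sqrt{-161 + 142}} \right)} + K{\left(v{\left(22 \right)} \right)} = \left(7 - \frac{669}{\sqrt{-161 + 142}}\right) + \sqrt{2} \sqrt{- 2 \sqrt{22}} = \left(7 - \frac{669}{\sqrt{-19}}\right) + \sqrt{2} i 2^{\frac{3}{4}} \sqrt[4]{11} = \left(7 - \frac{669}{i \sqrt{19}}\right) + 2 i \sqrt[4]{22} = \left(7 - 669 \left(- \frac{i \sqrt{19}}{19}\right)\right) + 2 i \sqrt[4]{22} = \left(7 + \frac{669 i \sqrt{19}}{19}\right) + 2 i \sqrt[4]{22} = 7 + 2 i \sqrt[4]{22} + \frac{669 i \sqrt{19}}{19}$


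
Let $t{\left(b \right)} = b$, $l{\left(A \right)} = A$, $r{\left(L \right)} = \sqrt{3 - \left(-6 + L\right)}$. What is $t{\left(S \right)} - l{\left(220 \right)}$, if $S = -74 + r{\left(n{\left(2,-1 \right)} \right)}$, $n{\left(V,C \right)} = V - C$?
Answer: $-294 + \sqrt{6} \approx -291.55$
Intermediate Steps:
$r{\left(L \right)} = \sqrt{9 - L}$
$S = -74 + \sqrt{6}$ ($S = -74 + \sqrt{9 - \left(2 - -1\right)} = -74 + \sqrt{9 - \left(2 + 1\right)} = -74 + \sqrt{9 - 3} = -74 + \sqrt{6} \approx -71.551$)
$t{\left(S \right)} - l{\left(220 \right)} = \left(-74 + \sqrt{6}\right) - 220 = -294 + \sqrt{6}$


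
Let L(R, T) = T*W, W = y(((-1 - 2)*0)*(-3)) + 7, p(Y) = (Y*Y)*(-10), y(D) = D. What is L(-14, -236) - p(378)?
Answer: 1427188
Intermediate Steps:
p(Y) = -10*Y**2 (p(Y) = Y**2*(-10) = -10*Y**2)
W = 7 (W = ((-1 - 2)*0)*(-3) + 7 = -3*0*(-3) + 7 = 0*(-3) + 7 = 0 + 7 = 7)
L(R, T) = 7*T (L(R, T) = T*7 = 7*T)
L(-14, -236) - p(378) = 7*(-236) - (-10)*378**2 = -1652 - (-10)*142884 = -1652 - 1*(-1428840) = -1652 + 1428840 = 1427188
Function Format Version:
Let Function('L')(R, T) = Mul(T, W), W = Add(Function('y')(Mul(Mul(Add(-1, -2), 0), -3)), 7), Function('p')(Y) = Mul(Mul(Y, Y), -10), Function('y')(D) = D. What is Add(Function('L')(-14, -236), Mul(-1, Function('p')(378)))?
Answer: 1427188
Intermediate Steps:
Function('p')(Y) = Mul(-10, Pow(Y, 2)) (Function('p')(Y) = Mul(Pow(Y, 2), -10) = Mul(-10, Pow(Y, 2)))
W = 7 (W = Add(Mul(Mul(Add(-1, -2), 0), -3), 7) = Add(Mul(Mul(-3, 0), -3), 7) = Add(Mul(0, -3), 7) = Add(0, 7) = 7)
Function('L')(R, T) = Mul(7, T) (Function('L')(R, T) = Mul(T, 7) = Mul(7, T))
Add(Function('L')(-14, -236), Mul(-1, Function('p')(378))) = Add(Mul(7, -236), Mul(-1, Mul(-10, Pow(378, 2)))) = Add(-1652, Mul(-1, Mul(-10, 142884))) = Add(-1652, Mul(-1, -1428840)) = Add(-1652, 1428840) = 1427188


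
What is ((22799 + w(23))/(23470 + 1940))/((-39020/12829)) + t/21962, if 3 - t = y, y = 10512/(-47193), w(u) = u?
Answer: -25275448076917459/85636746060350100 ≈ -0.29515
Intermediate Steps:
y = -3504/15731 (y = 10512*(-1/47193) = -3504/15731 ≈ -0.22274)
t = 50697/15731 (t = 3 - 1*(-3504/15731) = 3 + 3504/15731 = 50697/15731 ≈ 3.2227)
((22799 + w(23))/(23470 + 1940))/((-39020/12829)) + t/21962 = ((22799 + 23)/(23470 + 1940))/((-39020/12829)) + (50697/15731)/21962 = (22822/25410)/((-39020*1/12829)) + (50697/15731)*(1/21962) = (22822*(1/25410))/(-39020/12829) + 50697/345484222 = (11411/12705)*(-12829/39020) + 50697/345484222 = -146391719/495749100 + 50697/345484222 = -25275448076917459/85636746060350100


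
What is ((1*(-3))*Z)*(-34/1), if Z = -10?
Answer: -1020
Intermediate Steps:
((1*(-3))*Z)*(-34/1) = ((1*(-3))*(-10))*(-34/1) = (-3*(-10))*(-34*1) = 30*(-34) = -1020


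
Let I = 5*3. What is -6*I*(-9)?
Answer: 810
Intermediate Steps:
I = 15
-6*I*(-9) = -6*15*(-9) = -90*(-9) = 810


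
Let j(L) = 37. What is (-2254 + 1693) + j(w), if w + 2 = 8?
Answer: -524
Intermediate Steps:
w = 6 (w = -2 + 8 = 6)
(-2254 + 1693) + j(w) = (-2254 + 1693) + 37 = -561 + 37 = -524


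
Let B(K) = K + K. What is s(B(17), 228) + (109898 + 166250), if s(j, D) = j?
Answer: 276182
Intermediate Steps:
B(K) = 2*K
s(B(17), 228) + (109898 + 166250) = 2*17 + (109898 + 166250) = 34 + 276148 = 276182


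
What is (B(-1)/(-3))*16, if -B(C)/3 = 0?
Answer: 0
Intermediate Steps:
B(C) = 0 (B(C) = -3*0 = 0)
(B(-1)/(-3))*16 = (0/(-3))*16 = -1/3*0*16 = 0*16 = 0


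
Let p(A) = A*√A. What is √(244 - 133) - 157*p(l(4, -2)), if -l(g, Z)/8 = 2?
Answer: √111 + 10048*I ≈ 10.536 + 10048.0*I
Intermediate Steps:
l(g, Z) = -16 (l(g, Z) = -8*2 = -16)
p(A) = A^(3/2)
√(244 - 133) - 157*p(l(4, -2)) = √(244 - 133) - (-10048)*I = √111 - (-10048)*I = √111 + 10048*I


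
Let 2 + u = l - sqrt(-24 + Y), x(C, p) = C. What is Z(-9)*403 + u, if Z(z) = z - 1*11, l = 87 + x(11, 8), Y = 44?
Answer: -7964 - 2*sqrt(5) ≈ -7968.5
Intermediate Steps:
l = 98 (l = 87 + 11 = 98)
Z(z) = -11 + z (Z(z) = z - 11 = -11 + z)
u = 96 - 2*sqrt(5) (u = -2 + (98 - sqrt(-24 + 44)) = -2 + (98 - sqrt(20)) = -2 + (98 - 2*sqrt(5)) = 96 - 2*sqrt(5) ≈ 91.528)
Z(-9)*403 + u = (-11 - 9)*403 + (96 - 2*sqrt(5)) = -20*403 + (96 - 2*sqrt(5)) = -8060 + (96 - 2*sqrt(5)) = -7964 - 2*sqrt(5)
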